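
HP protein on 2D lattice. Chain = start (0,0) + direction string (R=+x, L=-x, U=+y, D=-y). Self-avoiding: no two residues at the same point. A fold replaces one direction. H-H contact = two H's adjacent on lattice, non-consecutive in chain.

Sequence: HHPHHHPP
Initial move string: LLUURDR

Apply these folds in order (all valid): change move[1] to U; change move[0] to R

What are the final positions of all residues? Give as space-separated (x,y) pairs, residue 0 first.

Answer: (0,0) (1,0) (1,1) (1,2) (1,3) (2,3) (2,2) (3,2)

Derivation:
Initial moves: LLUURDR
Fold: move[1]->U => LUUURDR (positions: [(0, 0), (-1, 0), (-1, 1), (-1, 2), (-1, 3), (0, 3), (0, 2), (1, 2)])
Fold: move[0]->R => RUUURDR (positions: [(0, 0), (1, 0), (1, 1), (1, 2), (1, 3), (2, 3), (2, 2), (3, 2)])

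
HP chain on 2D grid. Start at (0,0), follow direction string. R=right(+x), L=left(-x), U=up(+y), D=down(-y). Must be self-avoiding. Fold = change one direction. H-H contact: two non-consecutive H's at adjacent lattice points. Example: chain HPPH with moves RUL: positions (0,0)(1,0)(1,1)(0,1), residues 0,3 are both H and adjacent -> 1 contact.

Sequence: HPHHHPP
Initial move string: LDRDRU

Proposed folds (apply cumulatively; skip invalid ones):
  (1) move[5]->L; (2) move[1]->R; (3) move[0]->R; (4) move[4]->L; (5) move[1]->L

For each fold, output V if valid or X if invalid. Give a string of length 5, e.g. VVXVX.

Answer: XXVXX

Derivation:
Initial: LDRDRU -> [(0, 0), (-1, 0), (-1, -1), (0, -1), (0, -2), (1, -2), (1, -1)]
Fold 1: move[5]->L => LDRDRL INVALID (collision), skipped
Fold 2: move[1]->R => LRRDRU INVALID (collision), skipped
Fold 3: move[0]->R => RDRDRU VALID
Fold 4: move[4]->L => RDRDLU INVALID (collision), skipped
Fold 5: move[1]->L => RLRDRU INVALID (collision), skipped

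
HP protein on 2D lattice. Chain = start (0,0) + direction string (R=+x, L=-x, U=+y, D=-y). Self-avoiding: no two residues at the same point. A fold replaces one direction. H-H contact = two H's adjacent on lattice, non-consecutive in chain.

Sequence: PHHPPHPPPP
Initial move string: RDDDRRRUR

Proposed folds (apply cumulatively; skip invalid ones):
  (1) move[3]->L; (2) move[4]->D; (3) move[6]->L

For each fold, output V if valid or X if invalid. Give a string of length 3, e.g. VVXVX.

Initial: RDDDRRRUR -> [(0, 0), (1, 0), (1, -1), (1, -2), (1, -3), (2, -3), (3, -3), (4, -3), (4, -2), (5, -2)]
Fold 1: move[3]->L => RDDLRRRUR INVALID (collision), skipped
Fold 2: move[4]->D => RDDDDRRUR VALID
Fold 3: move[6]->L => RDDDDRLUR INVALID (collision), skipped

Answer: XVX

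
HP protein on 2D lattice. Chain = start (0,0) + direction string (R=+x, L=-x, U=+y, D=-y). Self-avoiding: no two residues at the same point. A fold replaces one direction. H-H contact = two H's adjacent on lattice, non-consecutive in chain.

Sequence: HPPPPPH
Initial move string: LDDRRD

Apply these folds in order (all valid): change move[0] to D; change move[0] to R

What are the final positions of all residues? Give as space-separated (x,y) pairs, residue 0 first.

Initial moves: LDDRRD
Fold: move[0]->D => DDDRRD (positions: [(0, 0), (0, -1), (0, -2), (0, -3), (1, -3), (2, -3), (2, -4)])
Fold: move[0]->R => RDDRRD (positions: [(0, 0), (1, 0), (1, -1), (1, -2), (2, -2), (3, -2), (3, -3)])

Answer: (0,0) (1,0) (1,-1) (1,-2) (2,-2) (3,-2) (3,-3)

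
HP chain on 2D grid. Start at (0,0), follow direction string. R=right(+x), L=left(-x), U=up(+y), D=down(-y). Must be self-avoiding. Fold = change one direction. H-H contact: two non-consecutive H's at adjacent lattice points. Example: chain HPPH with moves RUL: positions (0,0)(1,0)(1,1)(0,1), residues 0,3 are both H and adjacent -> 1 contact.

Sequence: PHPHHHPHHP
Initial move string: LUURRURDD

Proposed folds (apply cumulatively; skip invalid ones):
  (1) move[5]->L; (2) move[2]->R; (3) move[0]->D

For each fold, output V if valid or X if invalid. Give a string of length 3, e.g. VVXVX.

Initial: LUURRURDD -> [(0, 0), (-1, 0), (-1, 1), (-1, 2), (0, 2), (1, 2), (1, 3), (2, 3), (2, 2), (2, 1)]
Fold 1: move[5]->L => LUURRLRDD INVALID (collision), skipped
Fold 2: move[2]->R => LURRRURDD VALID
Fold 3: move[0]->D => DURRRURDD INVALID (collision), skipped

Answer: XVX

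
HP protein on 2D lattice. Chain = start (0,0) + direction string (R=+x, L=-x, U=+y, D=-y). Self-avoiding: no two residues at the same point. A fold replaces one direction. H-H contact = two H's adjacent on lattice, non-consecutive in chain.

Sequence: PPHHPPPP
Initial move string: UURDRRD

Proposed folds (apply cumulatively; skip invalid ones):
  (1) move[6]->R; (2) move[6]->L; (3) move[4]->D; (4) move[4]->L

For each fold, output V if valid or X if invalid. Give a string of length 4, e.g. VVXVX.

Answer: VXVX

Derivation:
Initial: UURDRRD -> [(0, 0), (0, 1), (0, 2), (1, 2), (1, 1), (2, 1), (3, 1), (3, 0)]
Fold 1: move[6]->R => UURDRRR VALID
Fold 2: move[6]->L => UURDRRL INVALID (collision), skipped
Fold 3: move[4]->D => UURDDRR VALID
Fold 4: move[4]->L => UURDLRR INVALID (collision), skipped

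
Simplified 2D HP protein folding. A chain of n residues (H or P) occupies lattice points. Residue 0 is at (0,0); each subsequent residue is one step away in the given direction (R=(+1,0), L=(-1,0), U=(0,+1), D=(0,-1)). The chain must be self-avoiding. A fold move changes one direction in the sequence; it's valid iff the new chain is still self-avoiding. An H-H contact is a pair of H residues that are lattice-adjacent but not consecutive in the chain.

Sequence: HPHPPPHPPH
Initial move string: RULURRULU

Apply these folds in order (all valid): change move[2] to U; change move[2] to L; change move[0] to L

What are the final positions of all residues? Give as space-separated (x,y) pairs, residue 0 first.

Initial moves: RULURRULU
Fold: move[2]->U => RUUURRULU (positions: [(0, 0), (1, 0), (1, 1), (1, 2), (1, 3), (2, 3), (3, 3), (3, 4), (2, 4), (2, 5)])
Fold: move[2]->L => RULURRULU (positions: [(0, 0), (1, 0), (1, 1), (0, 1), (0, 2), (1, 2), (2, 2), (2, 3), (1, 3), (1, 4)])
Fold: move[0]->L => LULURRULU (positions: [(0, 0), (-1, 0), (-1, 1), (-2, 1), (-2, 2), (-1, 2), (0, 2), (0, 3), (-1, 3), (-1, 4)])

Answer: (0,0) (-1,0) (-1,1) (-2,1) (-2,2) (-1,2) (0,2) (0,3) (-1,3) (-1,4)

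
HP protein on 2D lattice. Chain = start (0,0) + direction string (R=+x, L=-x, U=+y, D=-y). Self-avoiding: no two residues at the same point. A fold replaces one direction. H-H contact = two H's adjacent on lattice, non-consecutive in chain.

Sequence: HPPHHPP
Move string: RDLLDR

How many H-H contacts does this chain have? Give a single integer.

Answer: 1

Derivation:
Positions: [(0, 0), (1, 0), (1, -1), (0, -1), (-1, -1), (-1, -2), (0, -2)]
H-H contact: residue 0 @(0,0) - residue 3 @(0, -1)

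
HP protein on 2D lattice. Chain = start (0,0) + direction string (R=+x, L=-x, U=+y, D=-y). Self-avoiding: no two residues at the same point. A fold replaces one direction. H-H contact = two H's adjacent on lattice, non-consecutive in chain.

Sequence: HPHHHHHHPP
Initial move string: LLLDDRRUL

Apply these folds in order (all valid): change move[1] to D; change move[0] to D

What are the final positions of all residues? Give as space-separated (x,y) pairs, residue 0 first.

Initial moves: LLLDDRRUL
Fold: move[1]->D => LDLDDRRUL (positions: [(0, 0), (-1, 0), (-1, -1), (-2, -1), (-2, -2), (-2, -3), (-1, -3), (0, -3), (0, -2), (-1, -2)])
Fold: move[0]->D => DDLDDRRUL (positions: [(0, 0), (0, -1), (0, -2), (-1, -2), (-1, -3), (-1, -4), (0, -4), (1, -4), (1, -3), (0, -3)])

Answer: (0,0) (0,-1) (0,-2) (-1,-2) (-1,-3) (-1,-4) (0,-4) (1,-4) (1,-3) (0,-3)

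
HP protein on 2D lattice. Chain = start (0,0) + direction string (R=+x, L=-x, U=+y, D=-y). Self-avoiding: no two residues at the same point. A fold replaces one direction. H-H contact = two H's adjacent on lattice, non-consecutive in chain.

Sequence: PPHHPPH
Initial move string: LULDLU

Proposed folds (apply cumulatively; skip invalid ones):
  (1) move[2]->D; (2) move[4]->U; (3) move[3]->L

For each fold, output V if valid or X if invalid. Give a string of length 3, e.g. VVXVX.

Initial: LULDLU -> [(0, 0), (-1, 0), (-1, 1), (-2, 1), (-2, 0), (-3, 0), (-3, 1)]
Fold 1: move[2]->D => LUDDLU INVALID (collision), skipped
Fold 2: move[4]->U => LULDUU INVALID (collision), skipped
Fold 3: move[3]->L => LULLLU VALID

Answer: XXV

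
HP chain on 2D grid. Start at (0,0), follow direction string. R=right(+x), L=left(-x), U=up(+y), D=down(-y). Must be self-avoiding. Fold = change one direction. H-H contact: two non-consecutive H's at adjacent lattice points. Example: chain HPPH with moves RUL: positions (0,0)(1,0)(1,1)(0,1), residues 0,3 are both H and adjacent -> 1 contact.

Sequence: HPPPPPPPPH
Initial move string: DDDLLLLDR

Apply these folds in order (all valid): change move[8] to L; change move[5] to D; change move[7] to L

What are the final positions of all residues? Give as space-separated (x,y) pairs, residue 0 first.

Initial moves: DDDLLLLDR
Fold: move[8]->L => DDDLLLLDL (positions: [(0, 0), (0, -1), (0, -2), (0, -3), (-1, -3), (-2, -3), (-3, -3), (-4, -3), (-4, -4), (-5, -4)])
Fold: move[5]->D => DDDLLDLDL (positions: [(0, 0), (0, -1), (0, -2), (0, -3), (-1, -3), (-2, -3), (-2, -4), (-3, -4), (-3, -5), (-4, -5)])
Fold: move[7]->L => DDDLLDLLL (positions: [(0, 0), (0, -1), (0, -2), (0, -3), (-1, -3), (-2, -3), (-2, -4), (-3, -4), (-4, -4), (-5, -4)])

Answer: (0,0) (0,-1) (0,-2) (0,-3) (-1,-3) (-2,-3) (-2,-4) (-3,-4) (-4,-4) (-5,-4)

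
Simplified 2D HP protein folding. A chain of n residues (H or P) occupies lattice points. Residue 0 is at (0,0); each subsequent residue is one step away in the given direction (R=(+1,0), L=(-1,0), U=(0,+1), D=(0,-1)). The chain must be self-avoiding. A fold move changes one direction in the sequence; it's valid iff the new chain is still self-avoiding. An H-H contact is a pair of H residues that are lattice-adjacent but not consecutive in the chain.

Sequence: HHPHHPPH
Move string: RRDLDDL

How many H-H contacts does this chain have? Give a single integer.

Positions: [(0, 0), (1, 0), (2, 0), (2, -1), (1, -1), (1, -2), (1, -3), (0, -3)]
H-H contact: residue 1 @(1,0) - residue 4 @(1, -1)

Answer: 1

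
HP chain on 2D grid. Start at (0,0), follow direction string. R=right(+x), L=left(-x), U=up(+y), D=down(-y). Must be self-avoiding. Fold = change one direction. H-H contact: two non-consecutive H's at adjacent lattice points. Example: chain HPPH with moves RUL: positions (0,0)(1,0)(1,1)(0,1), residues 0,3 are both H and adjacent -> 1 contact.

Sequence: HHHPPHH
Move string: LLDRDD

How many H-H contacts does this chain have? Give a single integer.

Positions: [(0, 0), (-1, 0), (-2, 0), (-2, -1), (-1, -1), (-1, -2), (-1, -3)]
No H-H contacts found.

Answer: 0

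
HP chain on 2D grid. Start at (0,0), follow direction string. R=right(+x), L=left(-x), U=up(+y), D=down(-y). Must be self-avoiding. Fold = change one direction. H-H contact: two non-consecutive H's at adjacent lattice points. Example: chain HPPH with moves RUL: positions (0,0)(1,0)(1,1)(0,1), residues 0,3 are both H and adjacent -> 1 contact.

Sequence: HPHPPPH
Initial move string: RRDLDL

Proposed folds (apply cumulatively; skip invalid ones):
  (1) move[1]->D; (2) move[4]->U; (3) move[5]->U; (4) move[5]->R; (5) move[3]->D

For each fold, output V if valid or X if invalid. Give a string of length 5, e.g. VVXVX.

Answer: VVXXX

Derivation:
Initial: RRDLDL -> [(0, 0), (1, 0), (2, 0), (2, -1), (1, -1), (1, -2), (0, -2)]
Fold 1: move[1]->D => RDDLDL VALID
Fold 2: move[4]->U => RDDLUL VALID
Fold 3: move[5]->U => RDDLUU INVALID (collision), skipped
Fold 4: move[5]->R => RDDLUR INVALID (collision), skipped
Fold 5: move[3]->D => RDDDUL INVALID (collision), skipped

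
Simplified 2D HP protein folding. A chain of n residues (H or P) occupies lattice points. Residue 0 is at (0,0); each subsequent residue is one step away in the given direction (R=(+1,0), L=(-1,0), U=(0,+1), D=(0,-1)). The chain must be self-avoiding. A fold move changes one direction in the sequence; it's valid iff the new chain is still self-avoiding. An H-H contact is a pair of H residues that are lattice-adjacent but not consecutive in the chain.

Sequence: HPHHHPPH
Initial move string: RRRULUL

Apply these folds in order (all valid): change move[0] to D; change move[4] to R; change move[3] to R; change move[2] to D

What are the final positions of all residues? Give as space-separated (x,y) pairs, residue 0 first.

Answer: (0,0) (0,-1) (1,-1) (1,-2) (2,-2) (3,-2) (3,-1) (2,-1)

Derivation:
Initial moves: RRRULUL
Fold: move[0]->D => DRRULUL (positions: [(0, 0), (0, -1), (1, -1), (2, -1), (2, 0), (1, 0), (1, 1), (0, 1)])
Fold: move[4]->R => DRRURUL (positions: [(0, 0), (0, -1), (1, -1), (2, -1), (2, 0), (3, 0), (3, 1), (2, 1)])
Fold: move[3]->R => DRRRRUL (positions: [(0, 0), (0, -1), (1, -1), (2, -1), (3, -1), (4, -1), (4, 0), (3, 0)])
Fold: move[2]->D => DRDRRUL (positions: [(0, 0), (0, -1), (1, -1), (1, -2), (2, -2), (3, -2), (3, -1), (2, -1)])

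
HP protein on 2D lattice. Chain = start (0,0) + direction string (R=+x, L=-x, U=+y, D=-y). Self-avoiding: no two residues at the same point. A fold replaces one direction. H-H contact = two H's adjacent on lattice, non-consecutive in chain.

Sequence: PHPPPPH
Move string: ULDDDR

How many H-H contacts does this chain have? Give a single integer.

Answer: 0

Derivation:
Positions: [(0, 0), (0, 1), (-1, 1), (-1, 0), (-1, -1), (-1, -2), (0, -2)]
No H-H contacts found.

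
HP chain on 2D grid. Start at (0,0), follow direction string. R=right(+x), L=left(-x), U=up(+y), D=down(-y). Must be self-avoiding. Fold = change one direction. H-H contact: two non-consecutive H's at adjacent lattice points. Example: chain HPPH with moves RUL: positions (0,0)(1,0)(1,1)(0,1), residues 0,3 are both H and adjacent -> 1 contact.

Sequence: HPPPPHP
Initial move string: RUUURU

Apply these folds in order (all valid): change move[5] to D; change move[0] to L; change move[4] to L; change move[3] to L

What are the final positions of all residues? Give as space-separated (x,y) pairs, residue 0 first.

Initial moves: RUUURU
Fold: move[5]->D => RUUURD (positions: [(0, 0), (1, 0), (1, 1), (1, 2), (1, 3), (2, 3), (2, 2)])
Fold: move[0]->L => LUUURD (positions: [(0, 0), (-1, 0), (-1, 1), (-1, 2), (-1, 3), (0, 3), (0, 2)])
Fold: move[4]->L => LUUULD (positions: [(0, 0), (-1, 0), (-1, 1), (-1, 2), (-1, 3), (-2, 3), (-2, 2)])
Fold: move[3]->L => LUULLD (positions: [(0, 0), (-1, 0), (-1, 1), (-1, 2), (-2, 2), (-3, 2), (-3, 1)])

Answer: (0,0) (-1,0) (-1,1) (-1,2) (-2,2) (-3,2) (-3,1)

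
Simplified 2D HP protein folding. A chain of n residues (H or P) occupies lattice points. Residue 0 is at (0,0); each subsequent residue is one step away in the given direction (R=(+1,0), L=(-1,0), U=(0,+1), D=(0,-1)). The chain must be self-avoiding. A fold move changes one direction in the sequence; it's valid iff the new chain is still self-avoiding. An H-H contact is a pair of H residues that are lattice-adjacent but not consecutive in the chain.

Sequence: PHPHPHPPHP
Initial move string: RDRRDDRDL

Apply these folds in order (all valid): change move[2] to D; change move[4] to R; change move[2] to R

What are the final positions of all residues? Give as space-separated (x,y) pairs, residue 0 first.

Answer: (0,0) (1,0) (1,-1) (2,-1) (3,-1) (4,-1) (4,-2) (5,-2) (5,-3) (4,-3)

Derivation:
Initial moves: RDRRDDRDL
Fold: move[2]->D => RDDRDDRDL (positions: [(0, 0), (1, 0), (1, -1), (1, -2), (2, -2), (2, -3), (2, -4), (3, -4), (3, -5), (2, -5)])
Fold: move[4]->R => RDDRRDRDL (positions: [(0, 0), (1, 0), (1, -1), (1, -2), (2, -2), (3, -2), (3, -3), (4, -3), (4, -4), (3, -4)])
Fold: move[2]->R => RDRRRDRDL (positions: [(0, 0), (1, 0), (1, -1), (2, -1), (3, -1), (4, -1), (4, -2), (5, -2), (5, -3), (4, -3)])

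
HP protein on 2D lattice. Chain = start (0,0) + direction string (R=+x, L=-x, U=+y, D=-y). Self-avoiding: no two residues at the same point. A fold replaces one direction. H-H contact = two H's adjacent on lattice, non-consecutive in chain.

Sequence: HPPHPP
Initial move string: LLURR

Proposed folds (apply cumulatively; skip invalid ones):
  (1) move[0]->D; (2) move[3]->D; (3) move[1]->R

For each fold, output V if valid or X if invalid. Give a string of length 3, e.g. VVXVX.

Initial: LLURR -> [(0, 0), (-1, 0), (-2, 0), (-2, 1), (-1, 1), (0, 1)]
Fold 1: move[0]->D => DLURR INVALID (collision), skipped
Fold 2: move[3]->D => LLUDR INVALID (collision), skipped
Fold 3: move[1]->R => LRURR INVALID (collision), skipped

Answer: XXX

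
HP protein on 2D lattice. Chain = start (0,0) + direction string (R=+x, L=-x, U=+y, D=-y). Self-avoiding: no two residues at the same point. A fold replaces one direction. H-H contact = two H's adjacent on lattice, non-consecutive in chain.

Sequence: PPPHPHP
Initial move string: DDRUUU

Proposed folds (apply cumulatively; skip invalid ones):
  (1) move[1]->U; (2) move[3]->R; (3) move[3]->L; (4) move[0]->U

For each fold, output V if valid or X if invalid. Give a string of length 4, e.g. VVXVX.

Initial: DDRUUU -> [(0, 0), (0, -1), (0, -2), (1, -2), (1, -1), (1, 0), (1, 1)]
Fold 1: move[1]->U => DURUUU INVALID (collision), skipped
Fold 2: move[3]->R => DDRRUU VALID
Fold 3: move[3]->L => DDRLUU INVALID (collision), skipped
Fold 4: move[0]->U => UDRRUU INVALID (collision), skipped

Answer: XVXX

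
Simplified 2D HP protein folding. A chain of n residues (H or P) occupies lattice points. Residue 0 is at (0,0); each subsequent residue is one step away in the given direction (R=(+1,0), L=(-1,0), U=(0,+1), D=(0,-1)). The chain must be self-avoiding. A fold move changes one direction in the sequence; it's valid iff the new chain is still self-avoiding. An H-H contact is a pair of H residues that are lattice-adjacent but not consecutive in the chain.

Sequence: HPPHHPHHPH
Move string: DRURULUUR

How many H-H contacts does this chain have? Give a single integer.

Answer: 2

Derivation:
Positions: [(0, 0), (0, -1), (1, -1), (1, 0), (2, 0), (2, 1), (1, 1), (1, 2), (1, 3), (2, 3)]
H-H contact: residue 0 @(0,0) - residue 3 @(1, 0)
H-H contact: residue 3 @(1,0) - residue 6 @(1, 1)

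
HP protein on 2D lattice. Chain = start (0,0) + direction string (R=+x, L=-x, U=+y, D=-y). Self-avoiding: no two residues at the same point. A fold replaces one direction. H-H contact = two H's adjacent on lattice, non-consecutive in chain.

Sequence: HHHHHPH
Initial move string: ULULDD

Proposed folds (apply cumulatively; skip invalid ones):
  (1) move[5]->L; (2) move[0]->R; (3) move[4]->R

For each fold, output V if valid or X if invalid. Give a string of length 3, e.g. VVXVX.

Initial: ULULDD -> [(0, 0), (0, 1), (-1, 1), (-1, 2), (-2, 2), (-2, 1), (-2, 0)]
Fold 1: move[5]->L => ULULDL VALID
Fold 2: move[0]->R => RLULDL INVALID (collision), skipped
Fold 3: move[4]->R => ULULRL INVALID (collision), skipped

Answer: VXX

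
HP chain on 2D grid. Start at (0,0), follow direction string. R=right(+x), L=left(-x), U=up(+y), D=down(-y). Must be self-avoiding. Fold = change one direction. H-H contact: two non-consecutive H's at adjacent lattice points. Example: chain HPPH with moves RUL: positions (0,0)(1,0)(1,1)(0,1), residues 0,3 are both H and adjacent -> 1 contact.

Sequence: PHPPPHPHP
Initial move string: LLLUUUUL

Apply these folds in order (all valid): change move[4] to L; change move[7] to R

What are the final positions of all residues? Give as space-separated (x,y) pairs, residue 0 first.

Answer: (0,0) (-1,0) (-2,0) (-3,0) (-3,1) (-4,1) (-4,2) (-4,3) (-3,3)

Derivation:
Initial moves: LLLUUUUL
Fold: move[4]->L => LLLULUUL (positions: [(0, 0), (-1, 0), (-2, 0), (-3, 0), (-3, 1), (-4, 1), (-4, 2), (-4, 3), (-5, 3)])
Fold: move[7]->R => LLLULUUR (positions: [(0, 0), (-1, 0), (-2, 0), (-3, 0), (-3, 1), (-4, 1), (-4, 2), (-4, 3), (-3, 3)])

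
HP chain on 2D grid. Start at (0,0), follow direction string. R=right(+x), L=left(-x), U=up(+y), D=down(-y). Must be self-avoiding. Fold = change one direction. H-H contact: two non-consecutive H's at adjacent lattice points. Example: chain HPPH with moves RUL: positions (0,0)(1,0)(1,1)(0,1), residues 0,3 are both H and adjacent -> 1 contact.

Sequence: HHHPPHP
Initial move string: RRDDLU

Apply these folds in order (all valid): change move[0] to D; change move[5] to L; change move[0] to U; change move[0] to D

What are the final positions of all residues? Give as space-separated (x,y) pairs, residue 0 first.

Initial moves: RRDDLU
Fold: move[0]->D => DRDDLU (positions: [(0, 0), (0, -1), (1, -1), (1, -2), (1, -3), (0, -3), (0, -2)])
Fold: move[5]->L => DRDDLL (positions: [(0, 0), (0, -1), (1, -1), (1, -2), (1, -3), (0, -3), (-1, -3)])
Fold: move[0]->U => URDDLL (positions: [(0, 0), (0, 1), (1, 1), (1, 0), (1, -1), (0, -1), (-1, -1)])
Fold: move[0]->D => DRDDLL (positions: [(0, 0), (0, -1), (1, -1), (1, -2), (1, -3), (0, -3), (-1, -3)])

Answer: (0,0) (0,-1) (1,-1) (1,-2) (1,-3) (0,-3) (-1,-3)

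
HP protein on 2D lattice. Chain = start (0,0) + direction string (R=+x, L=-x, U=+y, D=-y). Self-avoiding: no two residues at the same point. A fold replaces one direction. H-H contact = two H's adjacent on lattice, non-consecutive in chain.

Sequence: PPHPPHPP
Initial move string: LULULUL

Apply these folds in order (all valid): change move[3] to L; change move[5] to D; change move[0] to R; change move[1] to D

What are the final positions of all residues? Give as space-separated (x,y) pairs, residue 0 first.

Answer: (0,0) (1,0) (1,-1) (0,-1) (-1,-1) (-2,-1) (-2,-2) (-3,-2)

Derivation:
Initial moves: LULULUL
Fold: move[3]->L => LULLLUL (positions: [(0, 0), (-1, 0), (-1, 1), (-2, 1), (-3, 1), (-4, 1), (-4, 2), (-5, 2)])
Fold: move[5]->D => LULLLDL (positions: [(0, 0), (-1, 0), (-1, 1), (-2, 1), (-3, 1), (-4, 1), (-4, 0), (-5, 0)])
Fold: move[0]->R => RULLLDL (positions: [(0, 0), (1, 0), (1, 1), (0, 1), (-1, 1), (-2, 1), (-2, 0), (-3, 0)])
Fold: move[1]->D => RDLLLDL (positions: [(0, 0), (1, 0), (1, -1), (0, -1), (-1, -1), (-2, -1), (-2, -2), (-3, -2)])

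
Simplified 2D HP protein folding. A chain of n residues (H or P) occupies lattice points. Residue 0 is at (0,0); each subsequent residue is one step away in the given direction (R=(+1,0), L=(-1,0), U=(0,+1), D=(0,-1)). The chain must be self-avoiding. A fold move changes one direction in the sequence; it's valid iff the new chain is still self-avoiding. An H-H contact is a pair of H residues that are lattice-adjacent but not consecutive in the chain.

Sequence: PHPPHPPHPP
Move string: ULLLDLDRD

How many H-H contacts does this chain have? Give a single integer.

Answer: 0

Derivation:
Positions: [(0, 0), (0, 1), (-1, 1), (-2, 1), (-3, 1), (-3, 0), (-4, 0), (-4, -1), (-3, -1), (-3, -2)]
No H-H contacts found.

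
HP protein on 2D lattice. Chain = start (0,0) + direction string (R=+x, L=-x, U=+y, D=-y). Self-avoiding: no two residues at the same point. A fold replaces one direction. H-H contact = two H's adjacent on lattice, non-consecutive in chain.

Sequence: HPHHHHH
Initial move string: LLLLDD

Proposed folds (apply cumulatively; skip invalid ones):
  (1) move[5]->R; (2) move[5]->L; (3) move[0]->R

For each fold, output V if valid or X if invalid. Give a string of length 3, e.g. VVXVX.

Answer: VVX

Derivation:
Initial: LLLLDD -> [(0, 0), (-1, 0), (-2, 0), (-3, 0), (-4, 0), (-4, -1), (-4, -2)]
Fold 1: move[5]->R => LLLLDR VALID
Fold 2: move[5]->L => LLLLDL VALID
Fold 3: move[0]->R => RLLLDL INVALID (collision), skipped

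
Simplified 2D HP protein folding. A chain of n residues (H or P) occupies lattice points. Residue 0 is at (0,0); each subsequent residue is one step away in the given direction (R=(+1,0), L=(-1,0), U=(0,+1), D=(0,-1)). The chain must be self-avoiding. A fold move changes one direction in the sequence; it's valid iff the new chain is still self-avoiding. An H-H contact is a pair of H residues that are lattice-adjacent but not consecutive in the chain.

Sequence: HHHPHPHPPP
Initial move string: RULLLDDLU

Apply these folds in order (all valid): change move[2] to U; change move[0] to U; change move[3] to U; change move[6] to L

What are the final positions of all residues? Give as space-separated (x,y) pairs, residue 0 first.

Answer: (0,0) (0,1) (0,2) (0,3) (0,4) (-1,4) (-1,3) (-2,3) (-3,3) (-3,4)

Derivation:
Initial moves: RULLLDDLU
Fold: move[2]->U => RUULLDDLU (positions: [(0, 0), (1, 0), (1, 1), (1, 2), (0, 2), (-1, 2), (-1, 1), (-1, 0), (-2, 0), (-2, 1)])
Fold: move[0]->U => UUULLDDLU (positions: [(0, 0), (0, 1), (0, 2), (0, 3), (-1, 3), (-2, 3), (-2, 2), (-2, 1), (-3, 1), (-3, 2)])
Fold: move[3]->U => UUUULDDLU (positions: [(0, 0), (0, 1), (0, 2), (0, 3), (0, 4), (-1, 4), (-1, 3), (-1, 2), (-2, 2), (-2, 3)])
Fold: move[6]->L => UUUULDLLU (positions: [(0, 0), (0, 1), (0, 2), (0, 3), (0, 4), (-1, 4), (-1, 3), (-2, 3), (-3, 3), (-3, 4)])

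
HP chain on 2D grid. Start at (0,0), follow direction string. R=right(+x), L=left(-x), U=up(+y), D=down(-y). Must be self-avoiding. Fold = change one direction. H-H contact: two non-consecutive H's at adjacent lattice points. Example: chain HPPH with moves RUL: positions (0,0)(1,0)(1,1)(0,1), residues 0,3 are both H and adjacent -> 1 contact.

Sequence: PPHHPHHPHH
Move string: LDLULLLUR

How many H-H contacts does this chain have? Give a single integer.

Positions: [(0, 0), (-1, 0), (-1, -1), (-2, -1), (-2, 0), (-3, 0), (-4, 0), (-5, 0), (-5, 1), (-4, 1)]
H-H contact: residue 6 @(-4,0) - residue 9 @(-4, 1)

Answer: 1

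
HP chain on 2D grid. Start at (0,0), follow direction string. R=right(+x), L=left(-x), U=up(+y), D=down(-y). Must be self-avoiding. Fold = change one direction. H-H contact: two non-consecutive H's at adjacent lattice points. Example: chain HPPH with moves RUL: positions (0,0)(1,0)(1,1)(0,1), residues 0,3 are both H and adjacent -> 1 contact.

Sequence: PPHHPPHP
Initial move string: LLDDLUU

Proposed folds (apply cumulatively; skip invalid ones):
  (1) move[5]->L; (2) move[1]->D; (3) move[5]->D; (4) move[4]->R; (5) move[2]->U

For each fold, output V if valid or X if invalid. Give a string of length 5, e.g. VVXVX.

Answer: VVXXX

Derivation:
Initial: LLDDLUU -> [(0, 0), (-1, 0), (-2, 0), (-2, -1), (-2, -2), (-3, -2), (-3, -1), (-3, 0)]
Fold 1: move[5]->L => LLDDLLU VALID
Fold 2: move[1]->D => LDDDLLU VALID
Fold 3: move[5]->D => LDDDLDU INVALID (collision), skipped
Fold 4: move[4]->R => LDDDRLU INVALID (collision), skipped
Fold 5: move[2]->U => LDUDLLU INVALID (collision), skipped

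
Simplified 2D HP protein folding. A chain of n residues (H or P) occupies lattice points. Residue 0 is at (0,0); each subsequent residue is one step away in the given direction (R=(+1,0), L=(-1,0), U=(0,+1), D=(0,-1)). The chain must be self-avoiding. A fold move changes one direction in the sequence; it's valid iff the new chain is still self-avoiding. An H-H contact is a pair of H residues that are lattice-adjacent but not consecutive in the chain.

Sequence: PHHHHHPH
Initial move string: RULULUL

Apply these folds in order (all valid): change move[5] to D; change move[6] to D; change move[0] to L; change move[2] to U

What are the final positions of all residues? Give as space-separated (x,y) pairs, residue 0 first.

Answer: (0,0) (-1,0) (-1,1) (-1,2) (-1,3) (-2,3) (-2,2) (-2,1)

Derivation:
Initial moves: RULULUL
Fold: move[5]->D => RULULDL (positions: [(0, 0), (1, 0), (1, 1), (0, 1), (0, 2), (-1, 2), (-1, 1), (-2, 1)])
Fold: move[6]->D => RULULDD (positions: [(0, 0), (1, 0), (1, 1), (0, 1), (0, 2), (-1, 2), (-1, 1), (-1, 0)])
Fold: move[0]->L => LULULDD (positions: [(0, 0), (-1, 0), (-1, 1), (-2, 1), (-2, 2), (-3, 2), (-3, 1), (-3, 0)])
Fold: move[2]->U => LUUULDD (positions: [(0, 0), (-1, 0), (-1, 1), (-1, 2), (-1, 3), (-2, 3), (-2, 2), (-2, 1)])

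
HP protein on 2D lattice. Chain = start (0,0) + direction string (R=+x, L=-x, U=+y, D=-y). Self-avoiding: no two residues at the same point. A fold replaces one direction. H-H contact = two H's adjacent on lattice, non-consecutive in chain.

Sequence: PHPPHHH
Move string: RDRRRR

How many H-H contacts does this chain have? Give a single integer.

Answer: 0

Derivation:
Positions: [(0, 0), (1, 0), (1, -1), (2, -1), (3, -1), (4, -1), (5, -1)]
No H-H contacts found.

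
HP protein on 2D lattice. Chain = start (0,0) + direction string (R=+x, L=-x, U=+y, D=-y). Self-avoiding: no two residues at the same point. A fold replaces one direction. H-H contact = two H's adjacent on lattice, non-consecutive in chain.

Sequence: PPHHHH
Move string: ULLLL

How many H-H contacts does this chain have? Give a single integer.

Positions: [(0, 0), (0, 1), (-1, 1), (-2, 1), (-3, 1), (-4, 1)]
No H-H contacts found.

Answer: 0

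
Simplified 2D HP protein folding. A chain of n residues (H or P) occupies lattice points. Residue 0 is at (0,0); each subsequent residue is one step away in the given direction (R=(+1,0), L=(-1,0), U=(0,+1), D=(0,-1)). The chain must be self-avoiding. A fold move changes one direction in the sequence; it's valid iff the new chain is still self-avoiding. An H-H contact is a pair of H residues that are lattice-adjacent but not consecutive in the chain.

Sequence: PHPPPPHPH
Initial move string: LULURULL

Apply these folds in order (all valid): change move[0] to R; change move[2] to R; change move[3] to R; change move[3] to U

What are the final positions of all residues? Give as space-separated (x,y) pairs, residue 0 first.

Answer: (0,0) (1,0) (1,1) (2,1) (2,2) (3,2) (3,3) (2,3) (1,3)

Derivation:
Initial moves: LULURULL
Fold: move[0]->R => RULURULL (positions: [(0, 0), (1, 0), (1, 1), (0, 1), (0, 2), (1, 2), (1, 3), (0, 3), (-1, 3)])
Fold: move[2]->R => RURURULL (positions: [(0, 0), (1, 0), (1, 1), (2, 1), (2, 2), (3, 2), (3, 3), (2, 3), (1, 3)])
Fold: move[3]->R => RURRRULL (positions: [(0, 0), (1, 0), (1, 1), (2, 1), (3, 1), (4, 1), (4, 2), (3, 2), (2, 2)])
Fold: move[3]->U => RURURULL (positions: [(0, 0), (1, 0), (1, 1), (2, 1), (2, 2), (3, 2), (3, 3), (2, 3), (1, 3)])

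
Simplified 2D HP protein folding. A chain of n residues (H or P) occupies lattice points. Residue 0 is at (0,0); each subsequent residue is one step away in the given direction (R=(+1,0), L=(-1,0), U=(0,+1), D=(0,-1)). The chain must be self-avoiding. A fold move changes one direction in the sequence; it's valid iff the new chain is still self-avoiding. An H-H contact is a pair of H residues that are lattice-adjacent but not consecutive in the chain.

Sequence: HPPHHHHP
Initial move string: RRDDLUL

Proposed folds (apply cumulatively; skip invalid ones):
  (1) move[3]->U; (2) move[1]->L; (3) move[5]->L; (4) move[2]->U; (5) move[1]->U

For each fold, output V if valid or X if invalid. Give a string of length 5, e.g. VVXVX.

Initial: RRDDLUL -> [(0, 0), (1, 0), (2, 0), (2, -1), (2, -2), (1, -2), (1, -1), (0, -1)]
Fold 1: move[3]->U => RRDULUL INVALID (collision), skipped
Fold 2: move[1]->L => RLDDLUL INVALID (collision), skipped
Fold 3: move[5]->L => RRDDLLL VALID
Fold 4: move[2]->U => RRUDLLL INVALID (collision), skipped
Fold 5: move[1]->U => RUDDLLL INVALID (collision), skipped

Answer: XXVXX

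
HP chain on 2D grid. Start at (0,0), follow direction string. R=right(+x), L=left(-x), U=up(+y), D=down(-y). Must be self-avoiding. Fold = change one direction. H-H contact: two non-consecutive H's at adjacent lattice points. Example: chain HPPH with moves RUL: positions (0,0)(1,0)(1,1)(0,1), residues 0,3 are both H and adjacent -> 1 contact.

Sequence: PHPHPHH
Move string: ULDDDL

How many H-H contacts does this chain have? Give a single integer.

Positions: [(0, 0), (0, 1), (-1, 1), (-1, 0), (-1, -1), (-1, -2), (-2, -2)]
No H-H contacts found.

Answer: 0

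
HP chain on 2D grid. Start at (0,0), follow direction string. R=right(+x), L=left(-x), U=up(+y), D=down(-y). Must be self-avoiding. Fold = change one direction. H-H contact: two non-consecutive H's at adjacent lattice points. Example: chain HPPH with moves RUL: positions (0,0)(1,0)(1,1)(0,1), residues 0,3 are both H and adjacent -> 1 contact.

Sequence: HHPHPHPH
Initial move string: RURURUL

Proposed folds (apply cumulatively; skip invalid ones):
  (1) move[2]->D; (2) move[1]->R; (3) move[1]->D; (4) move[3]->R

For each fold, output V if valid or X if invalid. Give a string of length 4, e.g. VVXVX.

Initial: RURURUL -> [(0, 0), (1, 0), (1, 1), (2, 1), (2, 2), (3, 2), (3, 3), (2, 3)]
Fold 1: move[2]->D => RUDURUL INVALID (collision), skipped
Fold 2: move[1]->R => RRRURUL VALID
Fold 3: move[1]->D => RDRURUL VALID
Fold 4: move[3]->R => RDRRRUL VALID

Answer: XVVV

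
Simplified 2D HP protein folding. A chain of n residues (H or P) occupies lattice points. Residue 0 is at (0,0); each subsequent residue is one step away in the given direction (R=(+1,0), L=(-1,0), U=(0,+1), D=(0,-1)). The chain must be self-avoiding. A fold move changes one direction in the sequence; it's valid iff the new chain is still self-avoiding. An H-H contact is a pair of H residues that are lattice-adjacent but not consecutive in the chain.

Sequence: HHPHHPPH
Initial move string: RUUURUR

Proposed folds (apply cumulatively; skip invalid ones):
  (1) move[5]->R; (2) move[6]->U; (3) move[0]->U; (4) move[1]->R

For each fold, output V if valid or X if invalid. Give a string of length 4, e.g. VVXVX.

Initial: RUUURUR -> [(0, 0), (1, 0), (1, 1), (1, 2), (1, 3), (2, 3), (2, 4), (3, 4)]
Fold 1: move[5]->R => RUUURRR VALID
Fold 2: move[6]->U => RUUURRU VALID
Fold 3: move[0]->U => UUUURRU VALID
Fold 4: move[1]->R => URUURRU VALID

Answer: VVVV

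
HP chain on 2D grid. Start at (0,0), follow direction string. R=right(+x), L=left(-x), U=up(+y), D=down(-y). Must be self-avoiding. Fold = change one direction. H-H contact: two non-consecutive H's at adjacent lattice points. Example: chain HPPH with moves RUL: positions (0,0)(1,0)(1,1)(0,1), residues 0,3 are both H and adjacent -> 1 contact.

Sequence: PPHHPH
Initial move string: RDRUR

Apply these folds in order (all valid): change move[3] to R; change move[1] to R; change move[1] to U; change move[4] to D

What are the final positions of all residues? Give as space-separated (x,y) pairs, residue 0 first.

Initial moves: RDRUR
Fold: move[3]->R => RDRRR (positions: [(0, 0), (1, 0), (1, -1), (2, -1), (3, -1), (4, -1)])
Fold: move[1]->R => RRRRR (positions: [(0, 0), (1, 0), (2, 0), (3, 0), (4, 0), (5, 0)])
Fold: move[1]->U => RURRR (positions: [(0, 0), (1, 0), (1, 1), (2, 1), (3, 1), (4, 1)])
Fold: move[4]->D => RURRD (positions: [(0, 0), (1, 0), (1, 1), (2, 1), (3, 1), (3, 0)])

Answer: (0,0) (1,0) (1,1) (2,1) (3,1) (3,0)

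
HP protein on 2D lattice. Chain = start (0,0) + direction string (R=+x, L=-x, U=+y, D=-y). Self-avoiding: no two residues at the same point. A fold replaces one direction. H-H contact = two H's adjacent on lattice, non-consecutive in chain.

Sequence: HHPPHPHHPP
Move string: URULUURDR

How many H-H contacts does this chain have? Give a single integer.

Positions: [(0, 0), (0, 1), (1, 1), (1, 2), (0, 2), (0, 3), (0, 4), (1, 4), (1, 3), (2, 3)]
H-H contact: residue 1 @(0,1) - residue 4 @(0, 2)

Answer: 1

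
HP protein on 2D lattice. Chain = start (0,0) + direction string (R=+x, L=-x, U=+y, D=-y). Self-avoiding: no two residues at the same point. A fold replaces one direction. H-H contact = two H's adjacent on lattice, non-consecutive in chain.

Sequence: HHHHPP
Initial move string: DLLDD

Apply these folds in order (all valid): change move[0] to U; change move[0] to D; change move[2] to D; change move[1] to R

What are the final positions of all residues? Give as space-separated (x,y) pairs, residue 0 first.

Answer: (0,0) (0,-1) (1,-1) (1,-2) (1,-3) (1,-4)

Derivation:
Initial moves: DLLDD
Fold: move[0]->U => ULLDD (positions: [(0, 0), (0, 1), (-1, 1), (-2, 1), (-2, 0), (-2, -1)])
Fold: move[0]->D => DLLDD (positions: [(0, 0), (0, -1), (-1, -1), (-2, -1), (-2, -2), (-2, -3)])
Fold: move[2]->D => DLDDD (positions: [(0, 0), (0, -1), (-1, -1), (-1, -2), (-1, -3), (-1, -4)])
Fold: move[1]->R => DRDDD (positions: [(0, 0), (0, -1), (1, -1), (1, -2), (1, -3), (1, -4)])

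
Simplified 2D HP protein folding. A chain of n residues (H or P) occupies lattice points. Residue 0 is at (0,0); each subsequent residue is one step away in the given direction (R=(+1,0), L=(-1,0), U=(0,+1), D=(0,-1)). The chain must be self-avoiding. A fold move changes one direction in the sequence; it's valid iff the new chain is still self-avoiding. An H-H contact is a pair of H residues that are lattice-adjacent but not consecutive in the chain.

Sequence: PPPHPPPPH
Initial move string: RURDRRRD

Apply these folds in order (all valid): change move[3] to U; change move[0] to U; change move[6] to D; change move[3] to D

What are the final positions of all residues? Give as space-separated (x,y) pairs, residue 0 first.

Initial moves: RURDRRRD
Fold: move[3]->U => RURURRRD (positions: [(0, 0), (1, 0), (1, 1), (2, 1), (2, 2), (3, 2), (4, 2), (5, 2), (5, 1)])
Fold: move[0]->U => UURURRRD (positions: [(0, 0), (0, 1), (0, 2), (1, 2), (1, 3), (2, 3), (3, 3), (4, 3), (4, 2)])
Fold: move[6]->D => UURURRDD (positions: [(0, 0), (0, 1), (0, 2), (1, 2), (1, 3), (2, 3), (3, 3), (3, 2), (3, 1)])
Fold: move[3]->D => UURDRRDD (positions: [(0, 0), (0, 1), (0, 2), (1, 2), (1, 1), (2, 1), (3, 1), (3, 0), (3, -1)])

Answer: (0,0) (0,1) (0,2) (1,2) (1,1) (2,1) (3,1) (3,0) (3,-1)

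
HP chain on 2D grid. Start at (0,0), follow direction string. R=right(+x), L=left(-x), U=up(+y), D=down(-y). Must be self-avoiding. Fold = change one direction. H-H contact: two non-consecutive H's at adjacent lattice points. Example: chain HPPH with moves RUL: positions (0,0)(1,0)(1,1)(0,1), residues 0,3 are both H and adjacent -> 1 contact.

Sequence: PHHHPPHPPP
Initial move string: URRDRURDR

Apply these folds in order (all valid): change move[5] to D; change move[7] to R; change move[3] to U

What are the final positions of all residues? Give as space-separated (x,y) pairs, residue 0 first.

Initial moves: URRDRURDR
Fold: move[5]->D => URRDRDRDR (positions: [(0, 0), (0, 1), (1, 1), (2, 1), (2, 0), (3, 0), (3, -1), (4, -1), (4, -2), (5, -2)])
Fold: move[7]->R => URRDRDRRR (positions: [(0, 0), (0, 1), (1, 1), (2, 1), (2, 0), (3, 0), (3, -1), (4, -1), (5, -1), (6, -1)])
Fold: move[3]->U => URRURDRRR (positions: [(0, 0), (0, 1), (1, 1), (2, 1), (2, 2), (3, 2), (3, 1), (4, 1), (5, 1), (6, 1)])

Answer: (0,0) (0,1) (1,1) (2,1) (2,2) (3,2) (3,1) (4,1) (5,1) (6,1)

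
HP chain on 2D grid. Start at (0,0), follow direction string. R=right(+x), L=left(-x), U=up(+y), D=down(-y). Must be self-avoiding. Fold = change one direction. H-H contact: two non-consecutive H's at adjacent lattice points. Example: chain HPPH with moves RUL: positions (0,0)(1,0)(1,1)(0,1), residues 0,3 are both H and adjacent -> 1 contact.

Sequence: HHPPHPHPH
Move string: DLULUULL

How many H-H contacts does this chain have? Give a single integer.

Answer: 0

Derivation:
Positions: [(0, 0), (0, -1), (-1, -1), (-1, 0), (-2, 0), (-2, 1), (-2, 2), (-3, 2), (-4, 2)]
No H-H contacts found.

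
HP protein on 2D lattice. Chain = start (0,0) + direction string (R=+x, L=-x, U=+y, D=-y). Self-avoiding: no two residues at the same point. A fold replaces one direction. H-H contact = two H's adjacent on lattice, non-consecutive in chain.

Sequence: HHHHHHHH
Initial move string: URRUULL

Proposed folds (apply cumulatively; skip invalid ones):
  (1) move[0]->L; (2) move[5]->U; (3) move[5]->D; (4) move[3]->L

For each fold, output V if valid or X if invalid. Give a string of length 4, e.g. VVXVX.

Answer: XVXX

Derivation:
Initial: URRUULL -> [(0, 0), (0, 1), (1, 1), (2, 1), (2, 2), (2, 3), (1, 3), (0, 3)]
Fold 1: move[0]->L => LRRUULL INVALID (collision), skipped
Fold 2: move[5]->U => URRUUUL VALID
Fold 3: move[5]->D => URRUUDL INVALID (collision), skipped
Fold 4: move[3]->L => URRLUUL INVALID (collision), skipped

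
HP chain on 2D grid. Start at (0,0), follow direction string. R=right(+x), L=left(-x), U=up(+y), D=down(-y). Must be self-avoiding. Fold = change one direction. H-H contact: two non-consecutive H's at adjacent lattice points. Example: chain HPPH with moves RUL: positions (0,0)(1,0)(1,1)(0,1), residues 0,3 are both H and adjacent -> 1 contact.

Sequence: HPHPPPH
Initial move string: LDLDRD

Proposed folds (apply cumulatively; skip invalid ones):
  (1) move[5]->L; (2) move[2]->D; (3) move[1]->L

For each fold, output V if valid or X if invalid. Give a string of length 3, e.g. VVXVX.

Initial: LDLDRD -> [(0, 0), (-1, 0), (-1, -1), (-2, -1), (-2, -2), (-1, -2), (-1, -3)]
Fold 1: move[5]->L => LDLDRL INVALID (collision), skipped
Fold 2: move[2]->D => LDDDRD VALID
Fold 3: move[1]->L => LLDDRD VALID

Answer: XVV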